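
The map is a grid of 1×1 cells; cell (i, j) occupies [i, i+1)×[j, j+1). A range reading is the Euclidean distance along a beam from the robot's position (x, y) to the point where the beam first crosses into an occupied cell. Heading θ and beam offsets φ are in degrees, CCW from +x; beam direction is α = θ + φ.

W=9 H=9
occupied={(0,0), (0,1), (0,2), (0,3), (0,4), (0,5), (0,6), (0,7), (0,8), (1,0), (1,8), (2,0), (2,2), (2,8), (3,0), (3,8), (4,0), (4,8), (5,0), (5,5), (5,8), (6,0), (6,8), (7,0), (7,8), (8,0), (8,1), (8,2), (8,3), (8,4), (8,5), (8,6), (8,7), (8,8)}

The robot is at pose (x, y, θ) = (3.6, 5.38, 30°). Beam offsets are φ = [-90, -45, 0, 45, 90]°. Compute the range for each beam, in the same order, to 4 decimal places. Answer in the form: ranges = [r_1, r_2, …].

ranges = [5.0576, 1.4494, 5.0807, 2.7124, 3.0253]

beam 1: φ=-90°, α=300°
  dir = (cos 300°, sin 300°) = (0.5000, -0.8660); from cell (3,5)
  next x-line at t=0.8000, next y-line at t=0.4388; Δt_x=2.0000, Δt_y=1.1547
    y: enter (3,4) at t=0.4388
    x: enter (4,4) at t=0.8000
    y: enter (4,3) at t=1.5935
    y: enter (4,2) at t=2.7482
    x: enter (5,2) at t=2.8000
    y: enter (5,1) at t=3.9029
    x: enter (6,1) at t=4.8000
    y: enter (6,0) at t=5.0576 ← occupied
  → r_1 = 5.0576
beam 2: φ=-45°, α=345°
  dir = (cos 345°, sin 345°) = (0.9659, -0.2588); from cell (3,5)
  next x-line at t=0.4141, next y-line at t=1.4682; Δt_x=1.0353, Δt_y=3.8637
    x: enter (4,5) at t=0.4141
    x: enter (5,5) at t=1.4494 ← occupied
  → r_2 = 1.4494
beam 3: φ=0°, α=30°
  dir = (cos 30°, sin 30°) = (0.8660, 0.5000); from cell (3,5)
  next x-line at t=0.4619, next y-line at t=1.2400; Δt_x=1.1547, Δt_y=2.0000
    x: enter (4,5) at t=0.4619
    y: enter (4,6) at t=1.2400
    x: enter (5,6) at t=1.6166
    x: enter (6,6) at t=2.7713
    y: enter (6,7) at t=3.2400
    x: enter (7,7) at t=3.9260
    x: enter (8,7) at t=5.0807 ← occupied
  → r_3 = 5.0807
beam 4: φ=45°, α=75°
  dir = (cos 75°, sin 75°) = (0.2588, 0.9659); from cell (3,5)
  next x-line at t=1.5455, next y-line at t=0.6419; Δt_x=3.8637, Δt_y=1.0353
    y: enter (3,6) at t=0.6419
    x: enter (4,6) at t=1.5455
    y: enter (4,7) at t=1.6771
    y: enter (4,8) at t=2.7124 ← occupied
  → r_4 = 2.7124
beam 5: φ=90°, α=120°
  dir = (cos 120°, sin 120°) = (-0.5000, 0.8660); from cell (3,5)
  next x-line at t=1.2000, next y-line at t=0.7159; Δt_x=2.0000, Δt_y=1.1547
    y: enter (3,6) at t=0.7159
    x: enter (2,6) at t=1.2000
    y: enter (2,7) at t=1.8706
    y: enter (2,8) at t=3.0253 ← occupied
  → r_5 = 3.0253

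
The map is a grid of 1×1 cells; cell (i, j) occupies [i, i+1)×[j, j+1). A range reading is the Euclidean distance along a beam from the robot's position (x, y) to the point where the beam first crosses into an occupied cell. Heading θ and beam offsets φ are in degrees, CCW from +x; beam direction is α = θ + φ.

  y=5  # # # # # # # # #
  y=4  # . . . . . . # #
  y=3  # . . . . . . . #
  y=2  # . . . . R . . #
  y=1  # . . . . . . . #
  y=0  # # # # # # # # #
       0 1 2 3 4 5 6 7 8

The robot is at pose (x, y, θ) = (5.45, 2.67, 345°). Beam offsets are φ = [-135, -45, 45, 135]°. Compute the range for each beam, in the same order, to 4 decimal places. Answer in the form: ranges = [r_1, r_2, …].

ranges = [3.3400, 1.9283, 2.6600, 2.6905]

beam 1: φ=-135°, α=210°
  d=(-0.8660,-0.5000)  start (5,2)  tX=0.5196 tY=1.3400  stride 1/|dx|=1.1547 1/|dy|=2.0000
    cross x-line → (4,2), t=0.5196
    cross y-line → (4,1), t=1.3400
    cross x-line → (3,1), t=1.6743
    cross x-line → (2,1), t=2.8290
    cross y-line → (2,0), t=3.3400 (wall)
  → r_1 = 3.3400
beam 2: φ=-45°, α=300°
  d=(0.5000,-0.8660)  start (5,2)  tX=1.1000 tY=0.7736  stride 1/|dx|=2.0000 1/|dy|=1.1547
    cross y-line → (5,1), t=0.7736
    cross x-line → (6,1), t=1.1000
    cross y-line → (6,0), t=1.9283 (wall)
  → r_2 = 1.9283
beam 3: φ=45°, α=30°
  d=(0.8660,0.5000)  start (5,2)  tX=0.6351 tY=0.6600  stride 1/|dx|=1.1547 1/|dy|=2.0000
    cross x-line → (6,2), t=0.6351
    cross y-line → (6,3), t=0.6600
    cross x-line → (7,3), t=1.7898
    cross y-line → (7,4), t=2.6600 (wall)
  → r_3 = 2.6600
beam 4: φ=135°, α=120°
  d=(-0.5000,0.8660)  start (5,2)  tX=0.9000 tY=0.3811  stride 1/|dx|=2.0000 1/|dy|=1.1547
    cross y-line → (5,3), t=0.3811
    cross x-line → (4,3), t=0.9000
    cross y-line → (4,4), t=1.5358
    cross y-line → (4,5), t=2.6905 (wall)
  → r_4 = 2.6905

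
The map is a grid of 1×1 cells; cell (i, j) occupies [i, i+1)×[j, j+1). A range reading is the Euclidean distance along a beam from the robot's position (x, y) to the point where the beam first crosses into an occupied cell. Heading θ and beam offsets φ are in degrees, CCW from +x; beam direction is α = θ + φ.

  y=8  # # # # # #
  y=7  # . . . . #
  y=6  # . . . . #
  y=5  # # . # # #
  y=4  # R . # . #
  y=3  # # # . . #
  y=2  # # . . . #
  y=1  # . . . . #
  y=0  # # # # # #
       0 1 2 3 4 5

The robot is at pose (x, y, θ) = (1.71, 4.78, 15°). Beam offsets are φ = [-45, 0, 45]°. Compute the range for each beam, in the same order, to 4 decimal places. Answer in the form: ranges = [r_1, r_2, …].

beam 1: φ=-45°, α=330°
  d=(0.8660,-0.5000)  start (1,4)  tX=0.3349 tY=1.5600  stride 1/|dx|=1.1547 1/|dy|=2.0000
    cross x-line → (2,4), t=0.3349
    cross x-line → (3,4), t=1.4896 (wall)
  → r_1 = 1.4896
beam 2: φ=0°, α=15°
  d=(0.9659,0.2588)  start (1,4)  tX=0.3002 tY=0.8500  stride 1/|dx|=1.0353 1/|dy|=3.8637
    cross x-line → (2,4), t=0.3002
    cross y-line → (2,5), t=0.8500
    cross x-line → (3,5), t=1.3355 (wall)
  → r_2 = 1.3355
beam 3: φ=45°, α=60°
  d=(0.5000,0.8660)  start (1,4)  tX=0.5800 tY=0.2540  stride 1/|dx|=2.0000 1/|dy|=1.1547
    cross y-line → (1,5), t=0.2540 (wall)
  → r_3 = 0.2540

ranges = [1.4896, 1.3355, 0.2540]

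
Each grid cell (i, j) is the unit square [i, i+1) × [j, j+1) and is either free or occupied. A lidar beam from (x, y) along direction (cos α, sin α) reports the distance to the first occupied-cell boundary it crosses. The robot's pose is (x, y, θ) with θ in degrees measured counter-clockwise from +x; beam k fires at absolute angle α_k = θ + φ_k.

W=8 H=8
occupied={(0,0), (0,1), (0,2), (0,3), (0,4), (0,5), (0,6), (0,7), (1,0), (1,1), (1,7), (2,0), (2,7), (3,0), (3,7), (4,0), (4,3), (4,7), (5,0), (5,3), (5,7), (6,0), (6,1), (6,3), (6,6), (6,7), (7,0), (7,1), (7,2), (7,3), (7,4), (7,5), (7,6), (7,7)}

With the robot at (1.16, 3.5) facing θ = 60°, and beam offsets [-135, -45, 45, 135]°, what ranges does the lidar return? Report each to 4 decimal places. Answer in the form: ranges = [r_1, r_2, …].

beam 1: φ=-135°, α=285°
  dir = (cos 285°, sin 285°) = (0.2588, -0.9659); from cell (1,3)
  next x-line at t=3.2455, next y-line at t=0.5176; Δt_x=3.8637, Δt_y=1.0353
    y: enter (1,2) at t=0.5176
    y: enter (1,1) at t=1.5529 ← occupied
  → r_1 = 1.5529
beam 2: φ=-45°, α=15°
  dir = (cos 15°, sin 15°) = (0.9659, 0.2588); from cell (1,3)
  next x-line at t=0.8696, next y-line at t=1.9319; Δt_x=1.0353, Δt_y=3.8637
    x: enter (2,3) at t=0.8696
    x: enter (3,3) at t=1.9049
    y: enter (3,4) at t=1.9319
    x: enter (4,4) at t=2.9402
    x: enter (5,4) at t=3.9755
    x: enter (6,4) at t=5.0107
    y: enter (6,5) at t=5.7956
    x: enter (7,5) at t=6.0460 ← occupied
  → r_2 = 6.0460
beam 3: φ=45°, α=105°
  dir = (cos 105°, sin 105°) = (-0.2588, 0.9659); from cell (1,3)
  next x-line at t=0.6182, next y-line at t=0.5176; Δt_x=3.8637, Δt_y=1.0353
    y: enter (1,4) at t=0.5176
    x: enter (0,4) at t=0.6182 ← occupied
  → r_3 = 0.6182
beam 4: φ=135°, α=195°
  dir = (cos 195°, sin 195°) = (-0.9659, -0.2588); from cell (1,3)
  next x-line at t=0.1656, next y-line at t=1.9319; Δt_x=1.0353, Δt_y=3.8637
    x: enter (0,3) at t=0.1656 ← occupied
  → r_4 = 0.1656

ranges = [1.5529, 6.0460, 0.6182, 0.1656]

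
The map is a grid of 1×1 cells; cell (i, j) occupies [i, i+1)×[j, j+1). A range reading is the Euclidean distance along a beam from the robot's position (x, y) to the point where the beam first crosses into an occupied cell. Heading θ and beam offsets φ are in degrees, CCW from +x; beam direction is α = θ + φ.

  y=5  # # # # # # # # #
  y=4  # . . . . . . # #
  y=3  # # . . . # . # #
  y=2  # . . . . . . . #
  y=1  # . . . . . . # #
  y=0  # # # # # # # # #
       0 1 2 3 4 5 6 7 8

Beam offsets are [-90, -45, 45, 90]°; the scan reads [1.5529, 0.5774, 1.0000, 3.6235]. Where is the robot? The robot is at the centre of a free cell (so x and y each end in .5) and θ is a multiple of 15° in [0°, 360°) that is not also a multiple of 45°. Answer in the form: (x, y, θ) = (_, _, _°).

Candidates: 23 free-cell centres × 16 headings = 368 poses. Raycast each; keep the one whose scan matches to 4 dp.
  (3.5, 2.5, 75°): beam 1 = 3.6235 ≠ 1.5529 ✗
  (2.5, 2.5, 300°): beam 1 = 1.7321 ≠ 1.5529 ✗
  (1.5, 4.5, 15°): beam 1 = 0.5176 ≠ 1.5529 ✗
  …
  (5.5, 4.5, 105°): r_1=1.5529, r_2=0.5774, r_3=1.0000, r_4=3.6235 — all match ✓
No second candidate reproduces the full scan.

(x, y, θ) = (5.5, 4.5, 105°)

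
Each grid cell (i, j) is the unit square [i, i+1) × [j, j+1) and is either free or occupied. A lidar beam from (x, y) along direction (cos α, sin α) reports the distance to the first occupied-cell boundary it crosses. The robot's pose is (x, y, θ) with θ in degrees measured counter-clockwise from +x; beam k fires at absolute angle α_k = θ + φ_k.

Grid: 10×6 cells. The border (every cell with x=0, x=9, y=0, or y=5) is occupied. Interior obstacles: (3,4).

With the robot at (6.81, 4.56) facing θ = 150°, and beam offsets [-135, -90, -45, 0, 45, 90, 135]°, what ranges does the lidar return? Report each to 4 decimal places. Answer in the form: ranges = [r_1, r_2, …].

beam 1: φ=-135°, α=15°
  cosα=0.9659 sinα=0.2588 | (6,4) | tMaxX 0.1967 tMaxY 1.7000 | tΔX 1.0353 tΔY 3.8637
    t=0.1967 [x] (7,4)
    t=1.2320 [x] (8,4)
    t=1.7000 [y] (8,5) — stop
  → r_1 = 1.7000
beam 2: φ=-90°, α=60°
  cosα=0.5000 sinα=0.8660 | (6,4) | tMaxX 0.3800 tMaxY 0.5081 | tΔX 2.0000 tΔY 1.1547
    t=0.3800 [x] (7,4)
    t=0.5081 [y] (7,5) — stop
  → r_2 = 0.5081
beam 3: φ=-45°, α=105°
  cosα=-0.2588 sinα=0.9659 | (6,4) | tMaxX 3.1296 tMaxY 0.4555 | tΔX 3.8637 tΔY 1.0353
    t=0.4555 [y] (6,5) — stop
  → r_3 = 0.4555
beam 4: φ=0°, α=150°
  cosα=-0.8660 sinα=0.5000 | (6,4) | tMaxX 0.9353 tMaxY 0.8800 | tΔX 1.1547 tΔY 2.0000
    t=0.8800 [y] (6,5) — stop
  → r_4 = 0.8800
beam 5: φ=45°, α=195°
  cosα=-0.9659 sinα=-0.2588 | (6,4) | tMaxX 0.8386 tMaxY 2.1637 | tΔX 1.0353 tΔY 3.8637
    t=0.8386 [x] (5,4)
    t=1.8738 [x] (4,4)
    t=2.1637 [y] (4,3)
    t=2.9091 [x] (3,3)
    t=3.9444 [x] (2,3)
    t=4.9797 [x] (1,3)
    t=6.0150 [x] (0,3) — stop
  → r_5 = 6.0150
beam 6: φ=90°, α=240°
  cosα=-0.5000 sinα=-0.8660 | (6,4) | tMaxX 1.6200 tMaxY 0.6466 | tΔX 2.0000 tΔY 1.1547
    t=0.6466 [y] (6,3)
    t=1.6200 [x] (5,3)
    t=1.8013 [y] (5,2)
    t=2.9560 [y] (5,1)
    t=3.6200 [x] (4,1)
    t=4.1107 [y] (4,0) — stop
  → r_6 = 4.1107
beam 7: φ=135°, α=285°
  cosα=0.2588 sinα=-0.9659 | (6,4) | tMaxX 0.7341 tMaxY 0.5798 | tΔX 3.8637 tΔY 1.0353
    t=0.5798 [y] (6,3)
    t=0.7341 [x] (7,3)
    t=1.6150 [y] (7,2)
    t=2.6503 [y] (7,1)
    t=3.6856 [y] (7,0) — stop
  → r_7 = 3.6856

ranges = [1.7000, 0.5081, 0.4555, 0.8800, 6.0150, 4.1107, 3.6856]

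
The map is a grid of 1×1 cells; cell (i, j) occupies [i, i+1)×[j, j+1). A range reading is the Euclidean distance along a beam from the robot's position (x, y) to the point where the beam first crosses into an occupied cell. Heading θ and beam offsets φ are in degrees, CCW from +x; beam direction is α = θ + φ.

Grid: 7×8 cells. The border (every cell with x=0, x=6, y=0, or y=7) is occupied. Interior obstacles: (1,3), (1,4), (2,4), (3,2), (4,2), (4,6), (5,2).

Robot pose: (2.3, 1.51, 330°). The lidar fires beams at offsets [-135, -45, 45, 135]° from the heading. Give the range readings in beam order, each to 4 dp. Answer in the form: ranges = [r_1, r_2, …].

beam 1: φ=-135°, α=195°
  dir = (cos 195°, sin 195°) = (-0.9659, -0.2588); from cell (2,1)
  next x-line at t=0.3106, next y-line at t=1.9705; Δt_x=1.0353, Δt_y=3.8637
    x: enter (1,1) at t=0.3106
    x: enter (0,1) at t=1.3459 ← occupied
  → r_1 = 1.3459
beam 2: φ=-45°, α=285°
  dir = (cos 285°, sin 285°) = (0.2588, -0.9659); from cell (2,1)
  next x-line at t=2.7046, next y-line at t=0.5280; Δt_x=3.8637, Δt_y=1.0353
    y: enter (2,0) at t=0.5280 ← occupied
  → r_2 = 0.5280
beam 3: φ=45°, α=15°
  dir = (cos 15°, sin 15°) = (0.9659, 0.2588); from cell (2,1)
  next x-line at t=0.7247, next y-line at t=1.8932; Δt_x=1.0353, Δt_y=3.8637
    x: enter (3,1) at t=0.7247
    x: enter (4,1) at t=1.7600
    y: enter (4,2) at t=1.8932 ← occupied
  → r_3 = 1.8932
beam 4: φ=135°, α=105°
  dir = (cos 105°, sin 105°) = (-0.2588, 0.9659); from cell (2,1)
  next x-line at t=1.1591, next y-line at t=0.5073; Δt_x=3.8637, Δt_y=1.0353
    y: enter (2,2) at t=0.5073
    x: enter (1,2) at t=1.1591
    y: enter (1,3) at t=1.5426 ← occupied
  → r_4 = 1.5426

ranges = [1.3459, 0.5280, 1.8932, 1.5426]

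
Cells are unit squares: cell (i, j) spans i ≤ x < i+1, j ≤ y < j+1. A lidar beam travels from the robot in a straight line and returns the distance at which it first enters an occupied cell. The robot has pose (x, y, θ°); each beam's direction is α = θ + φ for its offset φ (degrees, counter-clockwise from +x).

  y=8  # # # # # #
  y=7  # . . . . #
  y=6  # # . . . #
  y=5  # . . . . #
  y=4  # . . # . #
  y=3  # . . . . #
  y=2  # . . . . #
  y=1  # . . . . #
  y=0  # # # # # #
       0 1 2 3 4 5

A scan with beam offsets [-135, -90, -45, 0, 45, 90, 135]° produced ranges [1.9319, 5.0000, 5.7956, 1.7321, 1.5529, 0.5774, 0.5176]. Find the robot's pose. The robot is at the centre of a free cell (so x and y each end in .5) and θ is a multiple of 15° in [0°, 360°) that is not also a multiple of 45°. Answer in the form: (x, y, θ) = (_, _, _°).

(x, y, θ) = (3.5, 7.5, 330°)

The pose lattice has 26·16 = 416 candidates. Test each by forward raycasting.
  (3.5, 6.5, 285°): beam 1 = 2.8868 ≠ 1.9319 ✗
  (3.5, 3.5, 345°): beam 1 = 2.8868 ≠ 1.9319 ✗
  (4.5, 1.5, 120°): beam 1 = 0.5176 ≠ 1.9319 ✗
  …
  (3.5, 7.5, 330°): r_1=1.9319, r_2=5.0000, r_3=5.7956, r_4=1.7321, r_5=1.5529, r_6=0.5774, r_7=0.5176 — all match ✓
Only this pose fits every beam.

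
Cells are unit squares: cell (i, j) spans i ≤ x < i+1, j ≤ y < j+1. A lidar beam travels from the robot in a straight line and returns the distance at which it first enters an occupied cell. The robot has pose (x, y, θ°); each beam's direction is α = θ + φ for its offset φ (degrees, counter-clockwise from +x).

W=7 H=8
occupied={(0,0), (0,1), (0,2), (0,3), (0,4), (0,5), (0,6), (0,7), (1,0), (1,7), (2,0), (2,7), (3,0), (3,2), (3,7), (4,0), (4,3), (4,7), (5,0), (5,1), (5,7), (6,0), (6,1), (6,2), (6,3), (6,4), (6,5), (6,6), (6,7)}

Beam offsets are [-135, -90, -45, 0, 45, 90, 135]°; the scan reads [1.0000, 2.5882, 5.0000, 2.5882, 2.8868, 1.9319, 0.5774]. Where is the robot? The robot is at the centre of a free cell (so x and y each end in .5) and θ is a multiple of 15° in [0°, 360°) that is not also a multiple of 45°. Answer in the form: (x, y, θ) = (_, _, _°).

(x, y, θ) = (3.5, 6.5, 285°)

The pose lattice has 27·16 = 432 candidates. Test each by forward raycasting.
  (1.5, 3.5, 75°): beam 1 = 2.8868 ≠ 1.0000 ✗
  (1.5, 3.5, 120°): beam 1 = 1.9319 ≠ 1.0000 ✗
  (5.5, 3.5, 105°): beam 1 = 0.5774 ≠ 1.0000 ✗
  …
  (3.5, 6.5, 285°): r_1=1.0000, r_2=2.5882, r_3=5.0000, r_4=2.5882, r_5=2.8868, r_6=1.9319, r_7=0.5774 — all match ✓
Only this pose fits every beam.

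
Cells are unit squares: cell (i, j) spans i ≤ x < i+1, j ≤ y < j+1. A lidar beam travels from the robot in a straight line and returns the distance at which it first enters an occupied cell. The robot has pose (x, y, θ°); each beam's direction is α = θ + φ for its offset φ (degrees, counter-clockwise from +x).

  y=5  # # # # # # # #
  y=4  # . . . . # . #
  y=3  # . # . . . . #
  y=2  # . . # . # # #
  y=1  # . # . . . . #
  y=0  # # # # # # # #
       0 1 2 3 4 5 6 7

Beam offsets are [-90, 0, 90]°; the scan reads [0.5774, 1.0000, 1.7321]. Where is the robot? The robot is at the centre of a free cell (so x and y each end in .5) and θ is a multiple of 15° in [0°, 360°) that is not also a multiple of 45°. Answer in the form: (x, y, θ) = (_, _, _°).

Candidates: 18 free-cell centres × 16 headings = 288 poses. Raycast each; keep the one whose scan matches to 4 dp.
  (6.5, 3.5, 210°): beam 1 = 1.0000 ≠ 0.5774 ✗
  (3.5, 3.5, 120°): beam 1 = 1.7321 ≠ 0.5774 ✗
  (1.5, 4.5, 210°): beam 2 = 0.5774 ≠ 1.0000 ✗
  (1.5, 4.5, 165°): beam 1 = 0.5176 ≠ 0.5774 ✗
  (6.5, 4.5, 300°): beam 3 = 0.5774 ≠ 1.7321 ✗
  …
  (4.5, 4.5, 150°): r_1=0.5774, r_2=1.0000, r_3=1.7321 — all match ✓
No second candidate reproduces the full scan.

(x, y, θ) = (4.5, 4.5, 150°)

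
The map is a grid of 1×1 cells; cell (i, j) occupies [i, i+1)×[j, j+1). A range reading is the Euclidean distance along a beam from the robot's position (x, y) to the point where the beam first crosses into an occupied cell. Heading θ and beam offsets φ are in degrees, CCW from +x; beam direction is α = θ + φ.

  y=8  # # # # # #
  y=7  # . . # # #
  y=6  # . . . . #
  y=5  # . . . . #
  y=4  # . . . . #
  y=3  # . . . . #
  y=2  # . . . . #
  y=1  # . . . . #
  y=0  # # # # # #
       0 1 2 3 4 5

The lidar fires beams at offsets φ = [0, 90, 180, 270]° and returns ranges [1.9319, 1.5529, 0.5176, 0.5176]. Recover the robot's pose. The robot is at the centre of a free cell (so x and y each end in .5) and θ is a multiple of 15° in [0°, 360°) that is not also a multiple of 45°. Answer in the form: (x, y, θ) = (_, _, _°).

(x, y, θ) = (1.5, 7.5, 255°)

The pose lattice has 26·16 = 416 candidates. Test each by forward raycasting.
  (3.5, 4.5, 75°): beam 1 = 2.5882 ≠ 1.9319 ✗
  (2.5, 6.5, 120°): beam 1 = 1.7321 ≠ 1.9319 ✗
  (4.5, 1.5, 240°): beam 1 = 0.5774 ≠ 1.9319 ✗
  (1.5, 7.5, 210°): beam 1 = 0.5774 ≠ 1.9319 ✗
  (2.5, 7.5, 345°): beam 1 = 0.5176 ≠ 1.9319 ✗
  …
  (1.5, 7.5, 255°): r_1=1.9319, r_2=1.5529, r_3=0.5176, r_4=0.5176 — all match ✓
No second candidate reproduces the full scan.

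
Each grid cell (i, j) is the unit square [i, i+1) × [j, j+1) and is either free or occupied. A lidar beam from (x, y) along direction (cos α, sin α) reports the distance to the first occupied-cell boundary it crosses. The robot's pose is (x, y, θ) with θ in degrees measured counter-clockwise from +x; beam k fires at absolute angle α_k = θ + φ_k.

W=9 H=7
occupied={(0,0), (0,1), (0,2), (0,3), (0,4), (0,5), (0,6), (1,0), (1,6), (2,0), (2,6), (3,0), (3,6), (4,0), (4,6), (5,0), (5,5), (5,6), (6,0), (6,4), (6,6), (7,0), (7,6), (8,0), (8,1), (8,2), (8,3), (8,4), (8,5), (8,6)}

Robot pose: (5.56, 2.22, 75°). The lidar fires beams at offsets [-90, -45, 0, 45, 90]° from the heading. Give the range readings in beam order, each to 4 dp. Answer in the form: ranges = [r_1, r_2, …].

ranges = [2.5261, 2.8175, 1.8428, 4.3648, 4.7209]

beam 1: φ=-90°, α=345°
  direction (0.9659, -0.2588); cell (5,2); t to first gridline: x 0.4555, y 0.8500 (then +1.0353 / +3.8637)
    (6,2) via x @ 0.4555
    (6,1) via y @ 0.8500
    (7,1) via x @ 1.4908
    (8,1) via x @ 2.5261  # hit
  → r_1 = 2.5261
beam 2: φ=-45°, α=30°
  direction (0.8660, 0.5000); cell (5,2); t to first gridline: x 0.5081, y 1.5600 (then +1.1547 / +2.0000)
    (6,2) via x @ 0.5081
    (6,3) via y @ 1.5600
    (7,3) via x @ 1.6628
    (8,3) via x @ 2.8175  # hit
  → r_2 = 2.8175
beam 3: φ=0°, α=75°
  direction (0.2588, 0.9659); cell (5,2); t to first gridline: x 1.7000, y 0.8075 (then +3.8637 / +1.0353)
    (5,3) via y @ 0.8075
    (6,3) via x @ 1.7000
    (6,4) via y @ 1.8428  # hit
  → r_3 = 1.8428
beam 4: φ=45°, α=120°
  direction (-0.5000, 0.8660); cell (5,2); t to first gridline: x 1.1200, y 0.9007 (then +2.0000 / +1.1547)
    (5,3) via y @ 0.9007
    (4,3) via x @ 1.1200
    (4,4) via y @ 2.0554
    (3,4) via x @ 3.1200
    (3,5) via y @ 3.2101
    (3,6) via y @ 4.3648  # hit
  → r_4 = 4.3648
beam 5: φ=90°, α=165°
  direction (-0.9659, 0.2588); cell (5,2); t to first gridline: x 0.5798, y 3.0137 (then +1.0353 / +3.8637)
    (4,2) via x @ 0.5798
    (3,2) via x @ 1.6150
    (2,2) via x @ 2.6503
    (2,3) via y @ 3.0137
    (1,3) via x @ 3.6856
    (0,3) via x @ 4.7209  # hit
  → r_5 = 4.7209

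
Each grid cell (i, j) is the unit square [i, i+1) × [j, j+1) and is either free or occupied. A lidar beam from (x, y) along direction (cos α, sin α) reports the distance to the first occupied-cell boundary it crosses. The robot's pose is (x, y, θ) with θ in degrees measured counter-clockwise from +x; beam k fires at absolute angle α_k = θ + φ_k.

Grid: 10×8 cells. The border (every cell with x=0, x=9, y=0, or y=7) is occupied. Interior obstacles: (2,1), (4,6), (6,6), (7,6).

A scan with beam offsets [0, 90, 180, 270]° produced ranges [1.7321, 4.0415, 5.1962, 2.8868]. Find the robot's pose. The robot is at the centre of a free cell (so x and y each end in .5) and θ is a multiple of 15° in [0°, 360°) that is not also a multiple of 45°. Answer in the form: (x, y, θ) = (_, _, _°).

(x, y, θ) = (5.5, 2.5, 300°)

Enumerate (i+0.5, j+0.5, θ) over the 44 free cells and 16 admissible headings. For each, cast all 4 beams and compare to the given ranges.
  (2.5, 3.5, 120°): beam 1 = 3.0000 ≠ 1.7321 ✗
  (2.5, 2.5, 15°): beam 1 = 6.7293 ≠ 1.7321 ✗
  (3.5, 3.5, 195°): beam 1 = 2.5882 ≠ 1.7321 ✗
  …
  (5.5, 2.5, 300°): r_1=1.7321, r_2=4.0415, r_3=5.1962, r_4=2.8868 — all match ✓
Unique over the lattice → pose = (5.5, 2.5, 300°).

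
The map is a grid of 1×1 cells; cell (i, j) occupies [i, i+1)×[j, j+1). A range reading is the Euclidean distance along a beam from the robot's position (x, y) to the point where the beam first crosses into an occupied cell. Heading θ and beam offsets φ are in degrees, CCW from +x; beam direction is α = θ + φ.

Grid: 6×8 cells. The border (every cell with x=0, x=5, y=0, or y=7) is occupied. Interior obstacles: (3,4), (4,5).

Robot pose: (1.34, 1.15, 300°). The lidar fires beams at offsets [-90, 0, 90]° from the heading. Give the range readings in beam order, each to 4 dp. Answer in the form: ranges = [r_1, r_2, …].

beam 1: φ=-90°, α=210°
  cosα=-0.8660 sinα=-0.5000 | (1,1) | tMaxX 0.3926 tMaxY 0.3000 | tΔX 1.1547 tΔY 2.0000
    t=0.3000 [y] (1,0) — stop
  → r_1 = 0.3000
beam 2: φ=0°, α=300°
  cosα=0.5000 sinα=-0.8660 | (1,1) | tMaxX 1.3200 tMaxY 0.1732 | tΔX 2.0000 tΔY 1.1547
    t=0.1732 [y] (1,0) — stop
  → r_2 = 0.1732
beam 3: φ=90°, α=30°
  cosα=0.8660 sinα=0.5000 | (1,1) | tMaxX 0.7621 tMaxY 1.7000 | tΔX 1.1547 tΔY 2.0000
    t=0.7621 [x] (2,1)
    t=1.7000 [y] (2,2)
    t=1.9168 [x] (3,2)
    t=3.0715 [x] (4,2)
    t=3.7000 [y] (4,3)
    t=4.2262 [x] (5,3) — stop
  → r_3 = 4.2262

ranges = [0.3000, 0.1732, 4.2262]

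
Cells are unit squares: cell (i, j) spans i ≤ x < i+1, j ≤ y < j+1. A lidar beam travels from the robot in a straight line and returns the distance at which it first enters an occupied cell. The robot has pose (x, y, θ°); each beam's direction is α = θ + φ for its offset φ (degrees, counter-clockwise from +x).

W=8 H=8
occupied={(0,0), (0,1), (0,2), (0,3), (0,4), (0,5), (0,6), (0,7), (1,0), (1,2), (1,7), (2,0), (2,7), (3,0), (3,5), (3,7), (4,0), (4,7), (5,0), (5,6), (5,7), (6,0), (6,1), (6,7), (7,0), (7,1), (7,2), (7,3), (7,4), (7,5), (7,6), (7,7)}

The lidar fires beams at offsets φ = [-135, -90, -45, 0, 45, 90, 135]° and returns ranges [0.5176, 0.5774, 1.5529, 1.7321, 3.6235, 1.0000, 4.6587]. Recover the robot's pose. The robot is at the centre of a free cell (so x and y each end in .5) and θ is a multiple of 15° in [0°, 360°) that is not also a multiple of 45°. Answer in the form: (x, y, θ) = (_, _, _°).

(x, y, θ) = (2.5, 6.5, 210°)

Enumerate (i+0.5, j+0.5, θ) over the 32 free cells and 16 admissible headings. For each, cast all 7 beams and compare to the given ranges.
  (3.5, 4.5, 15°): beam 1 = 4.0415 ≠ 0.5176 ✗
  (2.5, 5.5, 240°): beam 1 = 1.5529 ≠ 0.5176 ✗
  (3.5, 6.5, 75°): beam 1 = 0.5774 ≠ 0.5176 ✗
  …
  (2.5, 6.5, 210°): r_1=0.5176, r_2=0.5774, r_3=1.5529, r_4=1.7321, r_5=3.6235, r_6=1.0000, r_7=4.6587 — all match ✓
Unique over the lattice → pose = (2.5, 6.5, 210°).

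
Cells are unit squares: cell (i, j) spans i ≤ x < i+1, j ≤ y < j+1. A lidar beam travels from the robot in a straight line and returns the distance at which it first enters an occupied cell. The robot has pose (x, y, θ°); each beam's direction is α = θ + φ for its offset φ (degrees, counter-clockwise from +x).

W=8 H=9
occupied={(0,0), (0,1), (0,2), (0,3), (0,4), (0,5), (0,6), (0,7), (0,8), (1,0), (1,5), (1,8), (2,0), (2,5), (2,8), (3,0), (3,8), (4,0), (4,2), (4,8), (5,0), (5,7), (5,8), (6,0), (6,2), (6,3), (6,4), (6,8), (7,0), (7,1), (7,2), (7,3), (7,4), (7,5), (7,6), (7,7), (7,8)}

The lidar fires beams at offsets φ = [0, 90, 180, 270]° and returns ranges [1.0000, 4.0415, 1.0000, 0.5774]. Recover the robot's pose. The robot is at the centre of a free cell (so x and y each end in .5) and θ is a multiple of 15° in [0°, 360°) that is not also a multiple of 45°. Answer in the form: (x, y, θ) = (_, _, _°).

Candidates: 35 free-cell centres × 16 headings = 560 poses. Raycast each; keep the one whose scan matches to 4 dp.
  (6.5, 6.5, 75°): beam 1 = 1.5529 ≠ 1.0000 ✗
  (1.5, 2.5, 210°): beam 1 = 0.5774 ≠ 1.0000 ✗
  (1.5, 2.5, 60°): beam 1 = 2.8868 ≠ 1.0000 ✗
  …
  (3.5, 1.5, 30°): r_1=1.0000, r_2=4.0415, r_3=1.0000, r_4=0.5774 — all match ✓
Only this pose fits every beam.

(x, y, θ) = (3.5, 1.5, 30°)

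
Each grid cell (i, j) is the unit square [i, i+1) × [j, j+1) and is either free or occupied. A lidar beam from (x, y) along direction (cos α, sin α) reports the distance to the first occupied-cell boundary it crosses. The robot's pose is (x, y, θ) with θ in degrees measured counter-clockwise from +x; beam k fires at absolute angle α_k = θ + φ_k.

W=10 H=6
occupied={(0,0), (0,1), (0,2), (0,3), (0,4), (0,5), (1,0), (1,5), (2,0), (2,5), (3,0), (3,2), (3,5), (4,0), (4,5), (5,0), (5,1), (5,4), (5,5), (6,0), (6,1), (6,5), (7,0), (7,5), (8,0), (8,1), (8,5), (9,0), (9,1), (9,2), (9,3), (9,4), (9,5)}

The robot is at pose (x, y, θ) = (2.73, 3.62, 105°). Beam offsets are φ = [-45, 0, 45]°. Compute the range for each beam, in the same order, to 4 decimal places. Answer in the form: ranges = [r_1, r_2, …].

beam 1: φ=-45°, α=60°
  cosα=0.5000 sinα=0.8660 | (2,3) | tMaxX 0.5400 tMaxY 0.4388 | tΔX 2.0000 tΔY 1.1547
    t=0.4388 [y] (2,4)
    t=0.5400 [x] (3,4)
    t=1.5935 [y] (3,5) — stop
  → r_1 = 1.5935
beam 2: φ=0°, α=105°
  cosα=-0.2588 sinα=0.9659 | (2,3) | tMaxX 2.8205 tMaxY 0.3934 | tΔX 3.8637 tΔY 1.0353
    t=0.3934 [y] (2,4)
    t=1.4287 [y] (2,5) — stop
  → r_2 = 1.4287
beam 3: φ=45°, α=150°
  cosα=-0.8660 sinα=0.5000 | (2,3) | tMaxX 0.8429 tMaxY 0.7600 | tΔX 1.1547 tΔY 2.0000
    t=0.7600 [y] (2,4)
    t=0.8429 [x] (1,4)
    t=1.9976 [x] (0,4) — stop
  → r_3 = 1.9976

ranges = [1.5935, 1.4287, 1.9976]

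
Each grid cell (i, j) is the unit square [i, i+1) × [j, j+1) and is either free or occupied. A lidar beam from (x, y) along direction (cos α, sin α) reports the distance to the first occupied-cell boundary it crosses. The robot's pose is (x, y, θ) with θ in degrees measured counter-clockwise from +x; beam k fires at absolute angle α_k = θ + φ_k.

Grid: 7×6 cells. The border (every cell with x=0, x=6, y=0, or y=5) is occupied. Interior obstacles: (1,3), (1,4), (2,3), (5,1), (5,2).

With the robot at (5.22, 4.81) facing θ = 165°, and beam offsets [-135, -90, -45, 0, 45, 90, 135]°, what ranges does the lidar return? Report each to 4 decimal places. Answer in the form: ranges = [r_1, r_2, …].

ranges = [0.3800, 0.1967, 0.2194, 0.7341, 2.5634, 3.9444, 1.5600]

beam 1: φ=-135°, α=30°
  cosα=0.8660 sinα=0.5000 | (5,4) | tMaxX 0.9007 tMaxY 0.3800 | tΔX 1.1547 tΔY 2.0000
    t=0.3800 [y] (5,5) — stop
  → r_1 = 0.3800
beam 2: φ=-90°, α=75°
  cosα=0.2588 sinα=0.9659 | (5,4) | tMaxX 3.0137 tMaxY 0.1967 | tΔX 3.8637 tΔY 1.0353
    t=0.1967 [y] (5,5) — stop
  → r_2 = 0.1967
beam 3: φ=-45°, α=120°
  cosα=-0.5000 sinα=0.8660 | (5,4) | tMaxX 0.4400 tMaxY 0.2194 | tΔX 2.0000 tΔY 1.1547
    t=0.2194 [y] (5,5) — stop
  → r_3 = 0.2194
beam 4: φ=0°, α=165°
  cosα=-0.9659 sinα=0.2588 | (5,4) | tMaxX 0.2278 tMaxY 0.7341 | tΔX 1.0353 tΔY 3.8637
    t=0.2278 [x] (4,4)
    t=0.7341 [y] (4,5) — stop
  → r_4 = 0.7341
beam 5: φ=45°, α=210°
  cosα=-0.8660 sinα=-0.5000 | (5,4) | tMaxX 0.2540 tMaxY 1.6200 | tΔX 1.1547 tΔY 2.0000
    t=0.2540 [x] (4,4)
    t=1.4087 [x] (3,4)
    t=1.6200 [y] (3,3)
    t=2.5634 [x] (2,3) — stop
  → r_5 = 2.5634
beam 6: φ=90°, α=255°
  cosα=-0.2588 sinα=-0.9659 | (5,4) | tMaxX 0.8500 tMaxY 0.8386 | tΔX 3.8637 tΔY 1.0353
    t=0.8386 [y] (5,3)
    t=0.8500 [x] (4,3)
    t=1.8738 [y] (4,2)
    t=2.9091 [y] (4,1)
    t=3.9444 [y] (4,0) — stop
  → r_6 = 3.9444
beam 7: φ=135°, α=300°
  cosα=0.5000 sinα=-0.8660 | (5,4) | tMaxX 1.5600 tMaxY 0.9353 | tΔX 2.0000 tΔY 1.1547
    t=0.9353 [y] (5,3)
    t=1.5600 [x] (6,3) — stop
  → r_7 = 1.5600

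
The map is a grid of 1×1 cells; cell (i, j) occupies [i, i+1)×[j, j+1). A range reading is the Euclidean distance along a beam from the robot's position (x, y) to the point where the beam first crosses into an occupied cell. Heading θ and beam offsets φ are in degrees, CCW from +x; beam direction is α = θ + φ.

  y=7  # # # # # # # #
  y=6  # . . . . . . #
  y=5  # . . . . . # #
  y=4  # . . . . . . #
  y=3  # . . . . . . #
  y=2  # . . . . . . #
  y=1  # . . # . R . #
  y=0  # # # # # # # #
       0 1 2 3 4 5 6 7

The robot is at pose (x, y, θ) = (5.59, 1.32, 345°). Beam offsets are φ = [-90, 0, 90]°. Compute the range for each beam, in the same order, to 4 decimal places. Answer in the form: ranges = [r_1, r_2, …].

ranges = [0.3313, 1.2364, 3.8098]

beam 1: φ=-90°, α=255°
  d=(-0.2588,-0.9659)  start (5,1)  tX=2.2796 tY=0.3313  stride 1/|dx|=3.8637 1/|dy|=1.0353
    cross y-line → (5,0), t=0.3313 (wall)
  → r_1 = 0.3313
beam 2: φ=0°, α=345°
  d=(0.9659,-0.2588)  start (5,1)  tX=0.4245 tY=1.2364  stride 1/|dx|=1.0353 1/|dy|=3.8637
    cross x-line → (6,1), t=0.4245
    cross y-line → (6,0), t=1.2364 (wall)
  → r_2 = 1.2364
beam 3: φ=90°, α=75°
  d=(0.2588,0.9659)  start (5,1)  tX=1.5841 tY=0.7040  stride 1/|dx|=3.8637 1/|dy|=1.0353
    cross y-line → (5,2), t=0.7040
    cross x-line → (6,2), t=1.5841
    cross y-line → (6,3), t=1.7393
    cross y-line → (6,4), t=2.7745
    cross y-line → (6,5), t=3.8098 (wall)
  → r_3 = 3.8098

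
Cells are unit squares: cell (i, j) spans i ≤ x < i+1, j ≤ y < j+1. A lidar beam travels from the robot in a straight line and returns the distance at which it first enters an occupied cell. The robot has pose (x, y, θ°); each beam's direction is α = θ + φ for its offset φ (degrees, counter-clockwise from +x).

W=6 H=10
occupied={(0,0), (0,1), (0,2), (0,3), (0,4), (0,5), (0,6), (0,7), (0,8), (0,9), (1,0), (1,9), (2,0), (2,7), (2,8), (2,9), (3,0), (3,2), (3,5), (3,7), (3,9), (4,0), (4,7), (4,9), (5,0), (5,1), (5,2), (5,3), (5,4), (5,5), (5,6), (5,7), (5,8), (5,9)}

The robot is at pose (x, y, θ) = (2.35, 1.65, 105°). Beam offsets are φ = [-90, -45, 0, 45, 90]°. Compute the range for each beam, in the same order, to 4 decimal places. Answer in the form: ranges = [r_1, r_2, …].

ranges = [1.3523, 1.3000, 5.2160, 1.5588, 1.3976]

beam 1: φ=-90°, α=15°
  direction (0.9659, 0.2588); cell (2,1); t to first gridline: x 0.6729, y 1.3523 (then +1.0353 / +3.8637)
    (3,1) via x @ 0.6729
    (3,2) via y @ 1.3523  # hit
  → r_1 = 1.3523
beam 2: φ=-45°, α=60°
  direction (0.5000, 0.8660); cell (2,1); t to first gridline: x 1.3000, y 0.4041 (then +2.0000 / +1.1547)
    (2,2) via y @ 0.4041
    (3,2) via x @ 1.3000  # hit
  → r_2 = 1.3000
beam 3: φ=0°, α=105°
  direction (-0.2588, 0.9659); cell (2,1); t to first gridline: x 1.3523, y 0.3623 (then +3.8637 / +1.0353)
    (2,2) via y @ 0.3623
    (1,2) via x @ 1.3523
    (1,3) via y @ 1.3976
    (1,4) via y @ 2.4329
    (1,5) via y @ 3.4682
    (1,6) via y @ 4.5035
    (0,6) via x @ 5.2160  # hit
  → r_3 = 5.2160
beam 4: φ=45°, α=150°
  direction (-0.8660, 0.5000); cell (2,1); t to first gridline: x 0.4041, y 0.7000 (then +1.1547 / +2.0000)
    (1,1) via x @ 0.4041
    (1,2) via y @ 0.7000
    (0,2) via x @ 1.5588  # hit
  → r_4 = 1.5588
beam 5: φ=90°, α=195°
  direction (-0.9659, -0.2588); cell (2,1); t to first gridline: x 0.3623, y 2.5114 (then +1.0353 / +3.8637)
    (1,1) via x @ 0.3623
    (0,1) via x @ 1.3976  # hit
  → r_5 = 1.3976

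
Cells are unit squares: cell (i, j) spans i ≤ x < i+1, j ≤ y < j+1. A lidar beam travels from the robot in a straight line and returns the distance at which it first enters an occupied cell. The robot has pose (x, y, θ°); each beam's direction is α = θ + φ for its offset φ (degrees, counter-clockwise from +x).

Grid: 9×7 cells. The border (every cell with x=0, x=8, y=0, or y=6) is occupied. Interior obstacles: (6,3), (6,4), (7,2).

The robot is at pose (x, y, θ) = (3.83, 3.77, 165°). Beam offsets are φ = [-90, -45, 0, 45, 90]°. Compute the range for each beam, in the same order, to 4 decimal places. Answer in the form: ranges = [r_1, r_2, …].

beam 1: φ=-90°, α=75°
  direction (0.2588, 0.9659); cell (3,3); t to first gridline: x 0.6568, y 0.2381 (then +3.8637 / +1.0353)
    (3,4) via y @ 0.2381
    (4,4) via x @ 0.6568
    (4,5) via y @ 1.2734
    (4,6) via y @ 2.3087  # hit
  → r_1 = 2.3087
beam 2: φ=-45°, α=120°
  direction (-0.5000, 0.8660); cell (3,3); t to first gridline: x 1.6600, y 0.2656 (then +2.0000 / +1.1547)
    (3,4) via y @ 0.2656
    (3,5) via y @ 1.4203
    (2,5) via x @ 1.6600
    (2,6) via y @ 2.5750  # hit
  → r_2 = 2.5750
beam 3: φ=0°, α=165°
  direction (-0.9659, 0.2588); cell (3,3); t to first gridline: x 0.8593, y 0.8887 (then +1.0353 / +3.8637)
    (2,3) via x @ 0.8593
    (2,4) via y @ 0.8887
    (1,4) via x @ 1.8946
    (0,4) via x @ 2.9298  # hit
  → r_3 = 2.9298
beam 4: φ=45°, α=210°
  direction (-0.8660, -0.5000); cell (3,3); t to first gridline: x 0.9584, y 1.5400 (then +1.1547 / +2.0000)
    (2,3) via x @ 0.9584
    (2,2) via y @ 1.5400
    (1,2) via x @ 2.1131
    (0,2) via x @ 3.2678  # hit
  → r_4 = 3.2678
beam 5: φ=90°, α=255°
  direction (-0.2588, -0.9659); cell (3,3); t to first gridline: x 3.2069, y 0.7972 (then +3.8637 / +1.0353)
    (3,2) via y @ 0.7972
    (3,1) via y @ 1.8324
    (3,0) via y @ 2.8677  # hit
  → r_5 = 2.8677

ranges = [2.3087, 2.5750, 2.9298, 3.2678, 2.8677]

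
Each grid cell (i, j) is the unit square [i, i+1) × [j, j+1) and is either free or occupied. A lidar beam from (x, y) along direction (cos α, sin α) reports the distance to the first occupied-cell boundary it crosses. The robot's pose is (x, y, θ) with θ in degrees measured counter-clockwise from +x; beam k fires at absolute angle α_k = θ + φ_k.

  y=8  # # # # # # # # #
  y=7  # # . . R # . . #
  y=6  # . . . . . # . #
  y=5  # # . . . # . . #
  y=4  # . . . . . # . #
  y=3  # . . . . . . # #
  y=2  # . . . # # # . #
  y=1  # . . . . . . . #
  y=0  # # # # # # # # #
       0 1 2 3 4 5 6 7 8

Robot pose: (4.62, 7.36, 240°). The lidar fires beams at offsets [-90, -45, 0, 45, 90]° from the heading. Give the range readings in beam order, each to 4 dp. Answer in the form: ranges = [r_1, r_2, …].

ranges = [1.2800, 3.7477, 7.2400, 1.4682, 0.4388]

beam 1: φ=-90°, α=150°
  direction (-0.8660, 0.5000); cell (4,7); t to first gridline: x 0.7159, y 1.2800 (then +1.1547 / +2.0000)
    (3,7) via x @ 0.7159
    (3,8) via y @ 1.2800  # hit
  → r_1 = 1.2800
beam 2: φ=-45°, α=195°
  direction (-0.9659, -0.2588); cell (4,7); t to first gridline: x 0.6419, y 1.3909 (then +1.0353 / +3.8637)
    (3,7) via x @ 0.6419
    (3,6) via y @ 1.3909
    (2,6) via x @ 1.6771
    (1,6) via x @ 2.7124
    (0,6) via x @ 3.7477  # hit
  → r_2 = 3.7477
beam 3: φ=0°, α=240°
  direction (-0.5000, -0.8660); cell (4,7); t to first gridline: x 1.2400, y 0.4157 (then +2.0000 / +1.1547)
    (4,6) via y @ 0.4157
    (3,6) via x @ 1.2400
    (3,5) via y @ 1.5704
    (3,4) via y @ 2.7251
    (2,4) via x @ 3.2400
    (2,3) via y @ 3.8798
    (2,2) via y @ 5.0345
    (1,2) via x @ 5.2400
    (1,1) via y @ 6.1892
    (0,1) via x @ 7.2400  # hit
  → r_3 = 7.2400
beam 4: φ=45°, α=285°
  direction (0.2588, -0.9659); cell (4,7); t to first gridline: x 1.4682, y 0.3727 (then +3.8637 / +1.0353)
    (4,6) via y @ 0.3727
    (4,5) via y @ 1.4080
    (5,5) via x @ 1.4682  # hit
  → r_4 = 1.4682
beam 5: φ=90°, α=330°
  direction (0.8660, -0.5000); cell (4,7); t to first gridline: x 0.4388, y 0.7200 (then +1.1547 / +2.0000)
    (5,7) via x @ 0.4388  # hit
  → r_5 = 0.4388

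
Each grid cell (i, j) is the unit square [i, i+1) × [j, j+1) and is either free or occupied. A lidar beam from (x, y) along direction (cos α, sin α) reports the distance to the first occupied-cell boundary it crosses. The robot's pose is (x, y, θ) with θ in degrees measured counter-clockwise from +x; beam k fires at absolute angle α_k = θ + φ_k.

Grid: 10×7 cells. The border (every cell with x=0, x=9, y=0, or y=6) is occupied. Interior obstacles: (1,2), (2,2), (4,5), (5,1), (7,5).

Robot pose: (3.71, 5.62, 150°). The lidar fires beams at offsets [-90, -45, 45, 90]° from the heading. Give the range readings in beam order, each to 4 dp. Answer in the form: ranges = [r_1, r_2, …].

beam 1: φ=-90°, α=60°
  cosα=0.5000 sinα=0.8660 | (3,5) | tMaxX 0.5800 tMaxY 0.4388 | tΔX 2.0000 tΔY 1.1547
    t=0.4388 [y] (3,6) — stop
  → r_1 = 0.4388
beam 2: φ=-45°, α=105°
  cosα=-0.2588 sinα=0.9659 | (3,5) | tMaxX 2.7432 tMaxY 0.3934 | tΔX 3.8637 tΔY 1.0353
    t=0.3934 [y] (3,6) — stop
  → r_2 = 0.3934
beam 3: φ=45°, α=195°
  cosα=-0.9659 sinα=-0.2588 | (3,5) | tMaxX 0.7350 tMaxY 2.3955 | tΔX 1.0353 tΔY 3.8637
    t=0.7350 [x] (2,5)
    t=1.7703 [x] (1,5)
    t=2.3955 [y] (1,4)
    t=2.8056 [x] (0,4) — stop
  → r_3 = 2.8056
beam 4: φ=90°, α=240°
  cosα=-0.5000 sinα=-0.8660 | (3,5) | tMaxX 1.4200 tMaxY 0.7159 | tΔX 2.0000 tΔY 1.1547
    t=0.7159 [y] (3,4)
    t=1.4200 [x] (2,4)
    t=1.8706 [y] (2,3)
    t=3.0253 [y] (2,2) — stop
  → r_4 = 3.0253

ranges = [0.4388, 0.3934, 2.8056, 3.0253]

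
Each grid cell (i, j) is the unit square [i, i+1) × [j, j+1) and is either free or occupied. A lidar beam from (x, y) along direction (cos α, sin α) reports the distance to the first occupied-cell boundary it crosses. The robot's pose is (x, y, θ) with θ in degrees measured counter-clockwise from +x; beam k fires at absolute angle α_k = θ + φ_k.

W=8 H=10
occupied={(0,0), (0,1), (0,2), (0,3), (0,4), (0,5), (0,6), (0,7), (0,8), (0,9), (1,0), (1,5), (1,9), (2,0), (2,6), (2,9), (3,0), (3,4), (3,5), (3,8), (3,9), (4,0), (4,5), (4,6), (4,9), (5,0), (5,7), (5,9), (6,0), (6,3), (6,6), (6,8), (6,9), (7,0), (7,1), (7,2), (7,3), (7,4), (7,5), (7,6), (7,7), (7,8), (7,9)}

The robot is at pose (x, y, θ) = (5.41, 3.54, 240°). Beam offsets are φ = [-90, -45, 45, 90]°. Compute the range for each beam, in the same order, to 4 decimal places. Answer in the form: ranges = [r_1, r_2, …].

ranges = [1.6281, 4.5656, 2.6296, 0.6813]

beam 1: φ=-90°, α=150°
  direction (-0.8660, 0.5000); cell (5,3); t to first gridline: x 0.4734, y 0.9200 (then +1.1547 / +2.0000)
    (4,3) via x @ 0.4734
    (4,4) via y @ 0.9200
    (3,4) via x @ 1.6281  # hit
  → r_1 = 1.6281
beam 2: φ=-45°, α=195°
  direction (-0.9659, -0.2588); cell (5,3); t to first gridline: x 0.4245, y 2.0864 (then +1.0353 / +3.8637)
    (4,3) via x @ 0.4245
    (3,3) via x @ 1.4597
    (3,2) via y @ 2.0864
    (2,2) via x @ 2.4950
    (1,2) via x @ 3.5303
    (0,2) via x @ 4.5656  # hit
  → r_2 = 4.5656
beam 3: φ=45°, α=285°
  direction (0.2588, -0.9659); cell (5,3); t to first gridline: x 2.2796, y 0.5590 (then +3.8637 / +1.0353)
    (5,2) via y @ 0.5590
    (5,1) via y @ 1.5943
    (6,1) via x @ 2.2796
    (6,0) via y @ 2.6296  # hit
  → r_3 = 2.6296
beam 4: φ=90°, α=330°
  direction (0.8660, -0.5000); cell (5,3); t to first gridline: x 0.6813, y 1.0800 (then +1.1547 / +2.0000)
    (6,3) via x @ 0.6813  # hit
  → r_4 = 0.6813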